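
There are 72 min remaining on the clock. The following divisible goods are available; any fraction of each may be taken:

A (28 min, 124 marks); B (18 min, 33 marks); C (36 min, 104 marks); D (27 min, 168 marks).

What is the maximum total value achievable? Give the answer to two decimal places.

Take in order of value per unit:
- D (168/27 per unit): all 27 → value 168, running total 168.00
- A (124/28 per unit): all 28 → value 124, running total 292.00
- C (104/36 per unit): 17 of 36 → value 17×104/36 = 49.1111, running total 341.11
Total 341.11.

341.11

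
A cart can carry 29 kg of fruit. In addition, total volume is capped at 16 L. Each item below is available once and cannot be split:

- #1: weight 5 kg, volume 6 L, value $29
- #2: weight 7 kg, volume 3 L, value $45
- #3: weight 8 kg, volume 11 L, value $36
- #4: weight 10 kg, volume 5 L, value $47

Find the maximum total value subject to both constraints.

Feasible sets respecting both limits:
- #1+#2+#4: weight 22, volume 14, value 121
- #2+#4: weight 17, volume 8, value 92
- #3+#4: weight 18, volume 16, value 83
Best: $121.

$121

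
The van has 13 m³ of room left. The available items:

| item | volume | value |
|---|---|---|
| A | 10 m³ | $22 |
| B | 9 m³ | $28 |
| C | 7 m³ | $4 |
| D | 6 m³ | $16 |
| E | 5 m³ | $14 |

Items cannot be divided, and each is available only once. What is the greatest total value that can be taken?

$30

This is a 0/1 knapsack; check combinations near the capacity.
- D+E: volume 6+5=11, value 16+14=30
- B: volume 9, value 28
- A: volume 10, value 22
- C+D: volume 7+6=13, value 4+16=20
- C+E: volume 7+5=12, value 4+14=18
Best: $30.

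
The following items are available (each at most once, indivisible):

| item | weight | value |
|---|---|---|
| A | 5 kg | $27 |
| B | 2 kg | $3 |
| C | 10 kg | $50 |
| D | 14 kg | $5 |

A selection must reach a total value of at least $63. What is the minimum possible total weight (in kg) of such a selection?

Subsets with value ≥ 63, sorted by total weight:
- A+C: weight 15, value 77
- A+B+C: weight 17, value 80
Minimum weight: 15 kg.

15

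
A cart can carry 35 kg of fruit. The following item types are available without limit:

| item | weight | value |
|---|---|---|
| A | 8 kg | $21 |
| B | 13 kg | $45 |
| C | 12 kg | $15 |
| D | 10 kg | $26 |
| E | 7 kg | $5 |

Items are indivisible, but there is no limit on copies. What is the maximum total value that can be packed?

Best value-per-unit is B at 45/13; filling with it alone gives 2×45 = 90.
Optimal mix: 1×A + 2×B → weight 34, value 111.

$111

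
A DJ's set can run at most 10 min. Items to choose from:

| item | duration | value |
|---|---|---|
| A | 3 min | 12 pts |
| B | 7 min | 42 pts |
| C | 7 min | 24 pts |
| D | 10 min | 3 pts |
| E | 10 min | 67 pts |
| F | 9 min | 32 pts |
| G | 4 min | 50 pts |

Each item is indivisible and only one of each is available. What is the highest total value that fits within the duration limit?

67 pts

Check high-value combinations within 10 min:
- E: duration 10, value 67
- A+G: duration 3+4=7, value 12+50=62
- A+B: duration 3+7=10, value 12+42=54
Best: 67 pts.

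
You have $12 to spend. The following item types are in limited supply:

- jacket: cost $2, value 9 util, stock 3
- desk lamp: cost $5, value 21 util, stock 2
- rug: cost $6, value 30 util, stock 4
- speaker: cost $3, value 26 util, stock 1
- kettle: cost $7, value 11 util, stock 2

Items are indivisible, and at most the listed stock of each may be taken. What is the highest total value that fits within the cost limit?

Top feasible selections:
- 1×jacket + 1×rug + 1×speaker: cost 11, value 65
- 2×jacket + 1×desk lamp + 1×speaker: cost 12, value 65
- 2×rug: cost 12, value 60
- 3×jacket + 1×rug: cost 12, value 57
Best: 65 util.

65 util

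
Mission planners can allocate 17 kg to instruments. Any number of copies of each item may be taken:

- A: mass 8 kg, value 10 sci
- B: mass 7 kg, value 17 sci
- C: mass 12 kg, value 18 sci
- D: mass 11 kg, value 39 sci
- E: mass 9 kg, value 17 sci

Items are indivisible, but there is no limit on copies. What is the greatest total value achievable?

39 sci

Best value-per-unit is D at 39/11, and filling with it alone uses mass 1×11=11. No mix of the others beats 1×39 = 39.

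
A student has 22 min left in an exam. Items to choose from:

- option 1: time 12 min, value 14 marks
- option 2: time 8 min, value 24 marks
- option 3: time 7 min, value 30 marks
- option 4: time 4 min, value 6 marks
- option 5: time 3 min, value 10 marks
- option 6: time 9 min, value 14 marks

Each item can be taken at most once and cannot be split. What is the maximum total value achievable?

70 marks

This is a 0/1 knapsack; check combinations near the capacity.
- option 2+option 3+option 4+option 5: time 8+7+4+3=22, value 24+30+6+10=70
- option 2+option 3+option 5: time 8+7+3=18, value 24+30+10=64
- option 2+option 3+option 4: time 8+7+4=19, value 24+30+6=60
- option 2+option 3: time 8+7=15, value 24+30=54
- option 3+option 5+option 6: time 7+3+9=19, value 30+10+14=54
Best: 70 marks.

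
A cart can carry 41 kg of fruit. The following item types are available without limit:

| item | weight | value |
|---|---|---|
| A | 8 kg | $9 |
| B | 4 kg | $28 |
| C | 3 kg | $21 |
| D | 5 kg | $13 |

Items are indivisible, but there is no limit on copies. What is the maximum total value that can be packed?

Best value-per-unit is B at 28/4; filling with it alone gives 10×28 = 280.
Optimal mix: 8×B + 3×C → weight 41, value 287.

$287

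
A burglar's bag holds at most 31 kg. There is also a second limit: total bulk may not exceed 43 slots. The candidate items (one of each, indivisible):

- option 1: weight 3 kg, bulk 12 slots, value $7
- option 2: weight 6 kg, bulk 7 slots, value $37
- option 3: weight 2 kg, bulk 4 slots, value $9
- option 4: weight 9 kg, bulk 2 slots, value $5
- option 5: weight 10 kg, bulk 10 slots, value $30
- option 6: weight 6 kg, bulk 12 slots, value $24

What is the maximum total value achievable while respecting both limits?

$100

Feasible sets respecting both limits:
- option 2+option 3+option 5+option 6: weight 24, bulk 33, value 100
- option 1+option 2+option 5+option 6: weight 25, bulk 41, value 98
- option 2+option 4+option 5+option 6: weight 31, bulk 31, value 96
Best: $100.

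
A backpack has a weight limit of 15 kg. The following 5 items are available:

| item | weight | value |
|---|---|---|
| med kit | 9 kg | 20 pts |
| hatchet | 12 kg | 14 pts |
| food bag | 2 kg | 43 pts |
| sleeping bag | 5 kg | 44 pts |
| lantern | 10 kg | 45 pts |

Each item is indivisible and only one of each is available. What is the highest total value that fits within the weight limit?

89 pts

This is a 0/1 knapsack; check combinations near the capacity.
- sleeping bag+lantern: weight 5+10=15, value 44+45=89
- food bag+lantern: weight 2+10=12, value 43+45=88
- food bag+sleeping bag: weight 2+5=7, value 43+44=87
- med kit+sleeping bag: weight 9+5=14, value 20+44=64
- med kit+food bag: weight 9+2=11, value 20+43=63
Best: 89 pts.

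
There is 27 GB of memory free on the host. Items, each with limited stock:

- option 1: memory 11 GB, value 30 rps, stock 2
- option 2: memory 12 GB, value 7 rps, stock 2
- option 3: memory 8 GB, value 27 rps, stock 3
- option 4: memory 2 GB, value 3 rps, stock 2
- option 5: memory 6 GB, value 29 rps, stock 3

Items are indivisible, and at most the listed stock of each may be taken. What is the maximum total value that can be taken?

Best selections within memory 27 and stock limits:
- 1×option 3 + 3×option 5: memory 26, value 114
- 1×option 1 + 2×option 4 + 2×option 5: memory 27, value 94
- 2×option 4 + 3×option 5: memory 22, value 93
Best: 114 rps.

114 rps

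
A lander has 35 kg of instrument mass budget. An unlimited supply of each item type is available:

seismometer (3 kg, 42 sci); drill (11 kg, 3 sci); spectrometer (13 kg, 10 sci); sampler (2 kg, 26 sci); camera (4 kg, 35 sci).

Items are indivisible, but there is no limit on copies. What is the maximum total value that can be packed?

488 sci

Best value-per-unit is seismometer at 42/3; filling with it alone gives 11×42 = 462.
Optimal mix: 11×seismometer + 1×sampler → mass 35, value 488.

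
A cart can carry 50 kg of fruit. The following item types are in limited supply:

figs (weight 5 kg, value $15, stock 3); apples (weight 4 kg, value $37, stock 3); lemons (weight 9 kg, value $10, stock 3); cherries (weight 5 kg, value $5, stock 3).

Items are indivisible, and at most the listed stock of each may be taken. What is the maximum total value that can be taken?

Best selections within weight 50 and stock limits:
- 3×figs + 3×apples + 2×lemons + 1×cherries: weight 50, value 181
- 3×figs + 3×apples + 2×lemons: weight 45, value 176
- 3×figs + 3×apples + 1×lemons + 2×cherries: weight 46, value 176
- 3×figs + 3×apples + 1×lemons + 1×cherries: weight 41, value 171
Best: $181.

$181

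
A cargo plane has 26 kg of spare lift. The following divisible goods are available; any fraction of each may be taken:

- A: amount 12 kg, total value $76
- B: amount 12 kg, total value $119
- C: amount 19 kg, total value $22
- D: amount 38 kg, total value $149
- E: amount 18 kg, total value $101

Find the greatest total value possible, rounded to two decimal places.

206.22

Take in order of value per unit:
- B (119/12 per unit): all 12 → value 119, running total 119.00
- A (76/12 per unit): all 12 → value 76, running total 195.00
- E (101/18 per unit): 2 of 18 → value 2×101/18 = 11.2222, running total 206.22
Total 206.22.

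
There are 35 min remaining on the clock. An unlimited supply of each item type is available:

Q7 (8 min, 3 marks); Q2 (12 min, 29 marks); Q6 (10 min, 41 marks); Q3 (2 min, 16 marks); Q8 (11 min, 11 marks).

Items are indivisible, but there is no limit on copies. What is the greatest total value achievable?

272 marks

Best value-per-unit is Q3 at 16/2, and filling with it alone uses time 17×2=34. No mix of the others beats 17×16 = 272.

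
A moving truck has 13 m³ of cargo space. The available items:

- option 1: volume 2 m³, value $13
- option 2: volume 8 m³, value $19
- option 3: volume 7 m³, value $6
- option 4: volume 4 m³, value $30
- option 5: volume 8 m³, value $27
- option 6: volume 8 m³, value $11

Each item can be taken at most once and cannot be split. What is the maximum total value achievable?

$57

Check high-value combinations within 13 m³:
- option 4+option 5: volume 4+8=12, value 30+27=57
- option 2+option 4: volume 8+4=12, value 19+30=49
- option 1+option 3+option 4: volume 2+7+4=13, value 13+6+30=49
- option 1+option 4: volume 2+4=6, value 13+30=43
Best: $57.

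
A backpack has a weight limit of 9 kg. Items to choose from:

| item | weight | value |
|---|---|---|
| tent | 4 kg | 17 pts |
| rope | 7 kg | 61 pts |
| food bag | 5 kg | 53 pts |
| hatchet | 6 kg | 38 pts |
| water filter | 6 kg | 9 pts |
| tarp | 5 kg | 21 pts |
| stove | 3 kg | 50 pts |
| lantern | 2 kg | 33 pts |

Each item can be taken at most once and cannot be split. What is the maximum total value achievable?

This is a 0/1 knapsack; check combinations near the capacity.
- food bag+stove: weight 5+3=8, value 53+50=103
- tent+stove+lantern: weight 4+3+2=9, value 17+50+33=100
- rope+lantern: weight 7+2=9, value 61+33=94
- hatchet+stove: weight 6+3=9, value 38+50=88
- food bag+lantern: weight 5+2=7, value 53+33=86
Best: 103 pts.

103 pts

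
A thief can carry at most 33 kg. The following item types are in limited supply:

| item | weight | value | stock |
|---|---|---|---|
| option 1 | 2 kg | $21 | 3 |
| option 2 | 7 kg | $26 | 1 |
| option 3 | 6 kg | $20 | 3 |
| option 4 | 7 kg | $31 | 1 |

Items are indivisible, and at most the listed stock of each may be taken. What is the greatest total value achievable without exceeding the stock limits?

$160

Best selections within weight 33 and stock limits:
- 3×option 1 + 1×option 2 + 2×option 3 + 1×option 4: weight 32, value 160
- 3×option 1 + 3×option 3 + 1×option 4: weight 31, value 154
Best: $160.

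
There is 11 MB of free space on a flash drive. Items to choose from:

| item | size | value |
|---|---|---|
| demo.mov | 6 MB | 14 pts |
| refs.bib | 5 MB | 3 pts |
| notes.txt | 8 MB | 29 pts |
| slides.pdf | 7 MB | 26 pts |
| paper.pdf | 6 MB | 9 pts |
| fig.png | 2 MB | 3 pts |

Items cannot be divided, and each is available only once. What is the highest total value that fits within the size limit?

32 pts

Check high-value combinations within 11 MB:
- notes.txt+fig.png: size 8+2=10, value 29+3=32
- notes.txt: size 8, value 29
- slides.pdf+fig.png: size 7+2=9, value 26+3=29
- slides.pdf: size 7, value 26
Best: 32 pts.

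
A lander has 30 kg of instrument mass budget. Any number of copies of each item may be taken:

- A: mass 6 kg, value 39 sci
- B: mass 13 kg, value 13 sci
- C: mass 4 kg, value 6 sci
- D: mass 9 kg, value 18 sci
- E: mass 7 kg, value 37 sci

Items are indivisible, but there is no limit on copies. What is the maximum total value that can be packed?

Best value-per-unit is A at 39/6, and filling with it alone uses mass 5×6=30. No mix of the others beats 5×39 = 195.

195 sci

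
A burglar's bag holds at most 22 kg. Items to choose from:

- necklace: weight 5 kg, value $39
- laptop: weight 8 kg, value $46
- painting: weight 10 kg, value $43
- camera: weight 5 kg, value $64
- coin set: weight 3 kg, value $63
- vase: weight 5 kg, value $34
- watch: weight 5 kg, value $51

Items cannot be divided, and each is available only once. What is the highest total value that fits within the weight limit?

Check high-value combinations within 22 kg:
- laptop+camera+coin set+watch: weight 8+5+3+5=21, value 46+64+63+51=224
- necklace+camera+coin set+watch: weight 5+5+3+5=18, value 39+64+63+51=217
- camera+coin set+vase+watch: weight 5+3+5+5=18, value 64+63+34+51=212
Best: $224.

$224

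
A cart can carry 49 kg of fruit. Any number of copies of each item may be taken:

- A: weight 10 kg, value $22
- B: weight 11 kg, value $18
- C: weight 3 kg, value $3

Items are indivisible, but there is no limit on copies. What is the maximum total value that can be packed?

Best value-per-unit is A at 22/10; filling with it alone gives 4×22 = 88.
Optimal mix: 4×A + 3×C → weight 49, value 97.

$97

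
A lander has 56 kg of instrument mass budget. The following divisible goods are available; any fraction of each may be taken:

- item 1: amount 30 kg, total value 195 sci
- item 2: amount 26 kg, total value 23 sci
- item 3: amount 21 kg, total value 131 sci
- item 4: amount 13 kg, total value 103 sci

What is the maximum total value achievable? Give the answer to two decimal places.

Take in order of value per unit:
- item 4 (103/13 per unit): all 13 → value 103, running total 103.00
- item 1 (195/30 per unit): all 30 → value 195, running total 298.00
- item 3 (131/21 per unit): 13 of 21 → value 13×131/21 = 81.0952, running total 379.10
Total 379.10.

379.10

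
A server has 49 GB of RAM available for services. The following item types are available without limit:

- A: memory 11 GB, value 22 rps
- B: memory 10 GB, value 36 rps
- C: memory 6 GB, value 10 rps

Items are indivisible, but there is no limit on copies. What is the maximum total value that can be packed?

Best value-per-unit is B at 36/10; filling with it alone gives 4×36 = 144.
Optimal mix: 4×B + 1×C → memory 46, value 154.

154 rps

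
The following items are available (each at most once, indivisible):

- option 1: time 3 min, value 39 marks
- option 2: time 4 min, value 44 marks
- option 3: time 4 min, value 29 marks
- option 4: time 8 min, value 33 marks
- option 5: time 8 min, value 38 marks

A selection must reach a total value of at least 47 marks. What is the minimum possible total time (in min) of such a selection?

7

Subsets with value ≥ 47, sorted by total time:
- option 1+option 2: time 7, value 83
- option 1+option 3: time 7, value 68
- option 2+option 3: time 8, value 73
Minimum time: 7 min.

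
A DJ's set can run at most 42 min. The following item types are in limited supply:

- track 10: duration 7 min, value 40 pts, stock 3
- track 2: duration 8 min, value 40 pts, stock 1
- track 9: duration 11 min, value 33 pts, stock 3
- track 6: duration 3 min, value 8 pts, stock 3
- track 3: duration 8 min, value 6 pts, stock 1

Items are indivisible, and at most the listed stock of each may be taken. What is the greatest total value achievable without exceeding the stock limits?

193 pts

Top feasible selections:
- 3×track 10 + 1×track 2 + 1×track 9: duration 40, value 193
- 3×track 10 + 1×track 2 + 3×track 6: duration 38, value 184
Best: 193 pts.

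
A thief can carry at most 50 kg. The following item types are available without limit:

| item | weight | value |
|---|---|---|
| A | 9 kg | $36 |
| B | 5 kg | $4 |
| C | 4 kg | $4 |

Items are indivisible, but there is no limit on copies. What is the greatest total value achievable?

$184

Best value-per-unit is A at 36/9; filling with it alone gives 5×36 = 180.
Optimal mix: 5×A + 1×B → weight 50, value 184.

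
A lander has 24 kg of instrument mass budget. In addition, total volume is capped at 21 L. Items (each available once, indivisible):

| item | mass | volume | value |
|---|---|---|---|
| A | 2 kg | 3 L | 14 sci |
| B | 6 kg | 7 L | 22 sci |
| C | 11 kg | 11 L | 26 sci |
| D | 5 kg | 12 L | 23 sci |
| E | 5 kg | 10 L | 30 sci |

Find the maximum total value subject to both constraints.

66 sci

Feasible sets respecting both limits:
- A+B+E: mass 13, volume 20, value 66
- A+B+C: mass 19, volume 21, value 62
- C+E: mass 16, volume 21, value 56
- B+E: mass 11, volume 17, value 52
Best: 66 sci.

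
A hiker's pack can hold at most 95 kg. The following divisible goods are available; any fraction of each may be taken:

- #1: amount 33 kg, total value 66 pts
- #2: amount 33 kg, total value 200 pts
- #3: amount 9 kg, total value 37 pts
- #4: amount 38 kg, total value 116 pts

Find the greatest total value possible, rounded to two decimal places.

Take in order of value per unit:
- #2 (200/33 per unit): all 33 → value 200, running total 200.00
- #3 (37/9 per unit): all 9 → value 37, running total 237.00
- #4 (116/38 per unit): all 38 → value 116, running total 353.00
- #1 (66/33 per unit): 15 of 33 → value 15×66/33 = 30.0000, running total 383.00
Total 383.00.

383.00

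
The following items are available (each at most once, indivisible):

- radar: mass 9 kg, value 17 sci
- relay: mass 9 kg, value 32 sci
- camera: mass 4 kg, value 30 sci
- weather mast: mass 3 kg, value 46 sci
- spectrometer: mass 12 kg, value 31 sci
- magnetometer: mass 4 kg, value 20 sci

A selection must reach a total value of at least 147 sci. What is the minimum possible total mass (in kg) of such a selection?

32

Subsets with value ≥ 147, sorted by total mass:
- relay+camera+weather mast+spectrometer+magnetometer: mass 32, value 159
- radar+relay+camera+weather mast+spectrometer: mass 37, value 156
- radar+relay+camera+weather mast+spectrometer+magnetometer: mass 41, value 176
Minimum mass: 32 kg.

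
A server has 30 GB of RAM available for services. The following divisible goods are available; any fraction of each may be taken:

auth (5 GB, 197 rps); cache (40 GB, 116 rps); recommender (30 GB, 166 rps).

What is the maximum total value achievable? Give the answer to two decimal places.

335.33

Take in order of value per unit:
- auth (197/5 per unit): all 5 → value 197, running total 197.00
- recommender (166/30 per unit): 25 of 30 → value 25×166/30 = 138.3333, running total 335.33
Total 335.33.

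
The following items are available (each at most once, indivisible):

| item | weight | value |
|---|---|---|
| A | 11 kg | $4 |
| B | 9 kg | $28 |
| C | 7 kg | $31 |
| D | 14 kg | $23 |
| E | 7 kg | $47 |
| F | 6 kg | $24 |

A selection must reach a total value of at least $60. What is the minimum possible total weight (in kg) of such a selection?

13

Subsets with value ≥ 60, sorted by total weight:
- E+F: weight 13, value 71
- C+E: weight 14, value 78
- B+E: weight 16, value 75
Minimum weight: 13 kg.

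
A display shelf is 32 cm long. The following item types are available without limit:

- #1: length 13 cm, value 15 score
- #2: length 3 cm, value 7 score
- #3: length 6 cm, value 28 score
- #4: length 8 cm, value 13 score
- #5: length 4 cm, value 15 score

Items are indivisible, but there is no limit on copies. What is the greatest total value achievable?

142 score

Best value-per-unit is #3 at 28/6; filling with it alone gives 5×28 = 140.
Optimal mix: 4×#3 + 2×#5 → length 32, value 142.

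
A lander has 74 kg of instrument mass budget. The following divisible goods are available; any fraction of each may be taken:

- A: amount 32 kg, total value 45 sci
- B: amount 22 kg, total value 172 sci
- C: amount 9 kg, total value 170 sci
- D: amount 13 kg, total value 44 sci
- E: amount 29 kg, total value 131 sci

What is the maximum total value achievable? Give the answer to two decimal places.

518.41

Take in order of value per unit:
- C (170/9 per unit): all 9 → value 170, running total 170.00
- B (172/22 per unit): all 22 → value 172, running total 342.00
- E (131/29 per unit): all 29 → value 131, running total 473.00
- D (44/13 per unit): all 13 → value 44, running total 517.00
- A (45/32 per unit): 1 of 32 → value 1×45/32 = 1.4063, running total 518.41
Total 518.41.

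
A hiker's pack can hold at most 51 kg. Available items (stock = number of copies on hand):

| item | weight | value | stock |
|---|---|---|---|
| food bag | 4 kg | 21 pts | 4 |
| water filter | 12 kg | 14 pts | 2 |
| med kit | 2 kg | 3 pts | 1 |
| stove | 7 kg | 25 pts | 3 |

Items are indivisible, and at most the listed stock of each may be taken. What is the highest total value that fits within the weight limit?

Top feasible selections:
- 4×food bag + 1×water filter + 1×med kit + 3×stove: weight 51, value 176
- 4×food bag + 1×water filter + 3×stove: weight 49, value 173
Best: 176 pts.

176 pts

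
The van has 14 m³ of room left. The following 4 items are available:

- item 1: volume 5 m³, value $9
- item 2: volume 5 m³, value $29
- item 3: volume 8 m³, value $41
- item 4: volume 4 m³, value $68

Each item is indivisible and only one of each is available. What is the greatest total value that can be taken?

$109

Check high-value combinations within 14 m³:
- item 3+item 4: volume 8+4=12, value 41+68=109
- item 1+item 2+item 4: volume 5+5+4=14, value 9+29+68=106
- item 2+item 4: volume 5+4=9, value 29+68=97
- item 1+item 4: volume 5+4=9, value 9+68=77
Best: $109.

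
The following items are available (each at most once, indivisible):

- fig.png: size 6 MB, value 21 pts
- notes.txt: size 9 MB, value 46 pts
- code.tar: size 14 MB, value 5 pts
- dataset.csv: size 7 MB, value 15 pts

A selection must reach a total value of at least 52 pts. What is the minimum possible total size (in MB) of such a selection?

Subsets with value ≥ 52, sorted by total size:
- fig.png+notes.txt: size 15, value 67
- notes.txt+dataset.csv: size 16, value 61
- fig.png+notes.txt+dataset.csv: size 22, value 82
- fig.png+notes.txt+code.tar: size 29, value 72
Minimum size: 15 MB.

15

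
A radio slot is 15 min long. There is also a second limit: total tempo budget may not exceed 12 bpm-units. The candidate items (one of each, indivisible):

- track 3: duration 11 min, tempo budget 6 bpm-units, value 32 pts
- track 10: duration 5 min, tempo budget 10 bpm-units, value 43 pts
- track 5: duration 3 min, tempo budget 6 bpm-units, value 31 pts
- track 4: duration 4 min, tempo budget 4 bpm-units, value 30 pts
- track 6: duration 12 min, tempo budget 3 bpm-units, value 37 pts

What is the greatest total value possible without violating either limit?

Feasible sets respecting both limits:
- track 5+track 6: duration 15, tempo budget 9, value 68
- track 3+track 5: duration 14, tempo budget 12, value 63
- track 3+track 4: duration 15, tempo budget 10, value 62
Best: 68 pts.

68 pts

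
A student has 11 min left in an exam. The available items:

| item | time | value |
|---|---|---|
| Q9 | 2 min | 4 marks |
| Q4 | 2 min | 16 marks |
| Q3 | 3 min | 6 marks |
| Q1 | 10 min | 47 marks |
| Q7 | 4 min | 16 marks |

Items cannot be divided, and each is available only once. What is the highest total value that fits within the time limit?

This is a 0/1 knapsack; check combinations near the capacity.
- Q1: time 10, value 47
- Q9+Q4+Q3+Q7: time 2+2+3+4=11, value 4+16+6+16=42
- Q4+Q3+Q7: time 2+3+4=9, value 16+6+16=38
Best: 47 marks.

47 marks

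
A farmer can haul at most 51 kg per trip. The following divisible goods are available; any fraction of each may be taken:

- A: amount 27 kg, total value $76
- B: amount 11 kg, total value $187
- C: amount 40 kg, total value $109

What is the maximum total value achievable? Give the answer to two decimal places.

Take in order of value per unit:
- B (187/11 per unit): all 11 → value 187, running total 187.00
- A (76/27 per unit): all 27 → value 76, running total 263.00
- C (109/40 per unit): 13 of 40 → value 13×109/40 = 35.4250, running total 298.43
Total 298.43.

298.43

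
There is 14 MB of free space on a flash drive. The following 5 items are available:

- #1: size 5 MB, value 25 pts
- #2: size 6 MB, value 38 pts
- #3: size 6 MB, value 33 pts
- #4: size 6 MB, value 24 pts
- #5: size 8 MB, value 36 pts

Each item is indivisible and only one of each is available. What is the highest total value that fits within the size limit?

This is a 0/1 knapsack; check combinations near the capacity.
- #2+#5: size 6+8=14, value 38+36=74
- #2+#3: size 6+6=12, value 38+33=71
- #3+#5: size 6+8=14, value 33+36=69
- #1+#2: size 5+6=11, value 25+38=63
Best: 74 pts.

74 pts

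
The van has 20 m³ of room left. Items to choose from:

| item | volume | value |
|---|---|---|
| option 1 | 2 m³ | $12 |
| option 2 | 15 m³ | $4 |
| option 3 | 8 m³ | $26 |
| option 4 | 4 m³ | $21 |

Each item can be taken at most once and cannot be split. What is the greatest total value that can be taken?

Check high-value combinations within 20 m³:
- option 1+option 3+option 4: volume 2+8+4=14, value 12+26+21=59
- option 3+option 4: volume 8+4=12, value 26+21=47
- option 1+option 3: volume 2+8=10, value 12+26=38
- option 1+option 4: volume 2+4=6, value 12+21=33
- option 3: volume 8, value 26
Best: $59.

$59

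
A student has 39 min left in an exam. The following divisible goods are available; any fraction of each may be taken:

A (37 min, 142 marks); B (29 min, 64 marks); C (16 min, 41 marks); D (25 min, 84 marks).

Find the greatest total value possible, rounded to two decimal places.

148.72

Take in order of value per unit:
- A (142/37 per unit): all 37 → value 142, running total 142.00
- D (84/25 per unit): 2 of 25 → value 2×84/25 = 6.7200, running total 148.72
Total 148.72.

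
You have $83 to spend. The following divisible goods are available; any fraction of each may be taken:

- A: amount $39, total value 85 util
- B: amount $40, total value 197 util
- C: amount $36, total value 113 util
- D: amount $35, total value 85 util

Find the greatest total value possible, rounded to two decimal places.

327.00

Take in order of value per unit:
- B (197/40 per unit): all 40 → value 197, running total 197.00
- C (113/36 per unit): all 36 → value 113, running total 310.00
- D (85/35 per unit): 7 of 35 → value 7×85/35 = 17.0000, running total 327.00
Total 327.00.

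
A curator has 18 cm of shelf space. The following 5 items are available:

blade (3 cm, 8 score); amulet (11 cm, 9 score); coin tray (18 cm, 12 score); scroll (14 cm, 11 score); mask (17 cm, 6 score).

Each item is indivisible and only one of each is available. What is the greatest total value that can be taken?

19 score

This is a 0/1 knapsack; check combinations near the capacity.
- blade+scroll: length 3+14=17, value 8+11=19
- blade+amulet: length 3+11=14, value 8+9=17
- coin tray: length 18, value 12
- scroll: length 14, value 11
- amulet: length 11, value 9
Best: 19 score.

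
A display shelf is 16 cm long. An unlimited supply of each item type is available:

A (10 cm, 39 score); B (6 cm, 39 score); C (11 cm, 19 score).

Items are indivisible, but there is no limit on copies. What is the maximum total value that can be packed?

78 score

Best value-per-unit is B at 39/6; filling with it alone gives 2×39 = 78.
Optimal mix: 1×A + 1×B → length 16, value 78.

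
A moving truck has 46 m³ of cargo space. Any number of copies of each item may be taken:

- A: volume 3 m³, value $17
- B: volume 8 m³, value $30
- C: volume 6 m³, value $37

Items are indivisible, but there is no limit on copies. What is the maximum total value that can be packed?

Best value-per-unit is C at 37/6; filling with it alone gives 7×37 = 259.
Optimal mix: 1×A + 7×C → volume 45, value 276.

$276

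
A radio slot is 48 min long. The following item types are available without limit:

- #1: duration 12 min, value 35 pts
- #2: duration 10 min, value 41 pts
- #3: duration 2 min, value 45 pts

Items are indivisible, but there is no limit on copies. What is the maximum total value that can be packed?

Best value-per-unit is #3 at 45/2, and filling with it alone uses duration 24×2=48. No mix of the others beats 24×45 = 1080.

1080 pts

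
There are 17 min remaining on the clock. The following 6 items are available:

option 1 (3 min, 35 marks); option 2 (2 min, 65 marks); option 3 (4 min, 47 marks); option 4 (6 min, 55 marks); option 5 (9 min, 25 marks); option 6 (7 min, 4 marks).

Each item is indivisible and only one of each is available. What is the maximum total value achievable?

202 marks

Check high-value combinations within 17 min:
- option 1+option 2+option 3+option 4: time 3+2+4+6=15, value 35+65+47+55=202
- option 2+option 3+option 4: time 2+4+6=12, value 65+47+55=167
- option 1+option 2+option 4: time 3+2+6=11, value 35+65+55=155
- option 1+option 2+option 3+option 6: time 3+2+4+7=16, value 35+65+47+4=151
- option 1+option 2+option 3: time 3+2+4=9, value 35+65+47=147
Best: 202 marks.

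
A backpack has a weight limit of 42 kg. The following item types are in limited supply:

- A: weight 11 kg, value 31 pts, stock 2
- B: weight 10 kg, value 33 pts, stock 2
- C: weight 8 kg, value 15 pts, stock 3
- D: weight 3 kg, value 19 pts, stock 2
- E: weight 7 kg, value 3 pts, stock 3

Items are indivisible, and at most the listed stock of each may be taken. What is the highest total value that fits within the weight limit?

135 pts

Best selections within weight 42 and stock limits:
- 1×A + 2×B + 2×D: weight 37, value 135
- 2×B + 2×C + 2×D: weight 42, value 134
Best: 135 pts.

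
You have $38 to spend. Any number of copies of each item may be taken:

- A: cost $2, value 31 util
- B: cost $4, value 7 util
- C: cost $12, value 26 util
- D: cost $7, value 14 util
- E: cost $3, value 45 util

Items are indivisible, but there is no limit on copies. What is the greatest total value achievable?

589 util

Best value-per-unit is A at 31/2, and filling with it alone uses cost 19×2=38. No mix of the others beats 19×31 = 589.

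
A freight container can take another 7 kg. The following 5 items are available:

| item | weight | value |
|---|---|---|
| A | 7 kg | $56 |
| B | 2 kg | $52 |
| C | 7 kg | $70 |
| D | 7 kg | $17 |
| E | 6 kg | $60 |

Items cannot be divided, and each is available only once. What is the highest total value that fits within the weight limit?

Check high-value combinations within 7 kg:
- C: weight 7, value 70
- E: weight 6, value 60
- A: weight 7, value 56
- B: weight 2, value 52
Best: $70.

$70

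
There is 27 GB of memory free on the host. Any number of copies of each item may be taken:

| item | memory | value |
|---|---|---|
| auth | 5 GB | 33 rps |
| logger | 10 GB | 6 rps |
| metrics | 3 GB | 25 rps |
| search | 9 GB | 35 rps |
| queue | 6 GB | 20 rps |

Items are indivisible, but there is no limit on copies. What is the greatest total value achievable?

Best value-per-unit is metrics at 25/3, and filling with it alone uses memory 9×3=27. No mix of the others beats 9×25 = 225.

225 rps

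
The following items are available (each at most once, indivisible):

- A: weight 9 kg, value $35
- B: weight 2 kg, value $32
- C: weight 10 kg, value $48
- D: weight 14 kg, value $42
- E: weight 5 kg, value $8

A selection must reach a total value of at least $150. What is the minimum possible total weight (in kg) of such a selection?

Subsets with value ≥ 150, sorted by total weight:
- A+B+C+D: weight 35, value 157
- A+B+C+D+E: weight 40, value 165
Minimum weight: 35 kg.

35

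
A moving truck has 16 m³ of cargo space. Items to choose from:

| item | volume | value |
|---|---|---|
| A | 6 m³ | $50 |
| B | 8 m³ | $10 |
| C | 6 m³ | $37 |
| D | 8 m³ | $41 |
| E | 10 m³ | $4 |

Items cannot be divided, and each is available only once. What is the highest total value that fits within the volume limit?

$91

Check high-value combinations within 16 m³:
- A+D: volume 6+8=14, value 50+41=91
- A+C: volume 6+6=12, value 50+37=87
- C+D: volume 6+8=14, value 37+41=78
Best: $91.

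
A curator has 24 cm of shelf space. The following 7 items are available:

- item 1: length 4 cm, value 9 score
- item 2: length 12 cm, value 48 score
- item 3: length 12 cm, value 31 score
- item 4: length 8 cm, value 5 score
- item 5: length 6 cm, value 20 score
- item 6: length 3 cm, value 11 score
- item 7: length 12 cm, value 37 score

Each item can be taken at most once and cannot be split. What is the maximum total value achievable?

85 score

Check high-value combinations within 24 cm:
- item 2+item 7: length 12+12=24, value 48+37=85
- item 2+item 5+item 6: length 12+6+3=21, value 48+20+11=79
- item 2+item 3: length 12+12=24, value 48+31=79
- item 1+item 2+item 5: length 4+12+6=22, value 9+48+20=77
Best: 85 score.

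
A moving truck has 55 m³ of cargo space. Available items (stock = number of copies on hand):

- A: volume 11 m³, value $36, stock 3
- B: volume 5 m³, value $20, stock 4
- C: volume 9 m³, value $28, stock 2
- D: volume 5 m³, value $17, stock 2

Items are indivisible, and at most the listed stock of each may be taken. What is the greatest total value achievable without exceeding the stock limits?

Top feasible selections:
- 1×A + 4×B + 2×C + 1×D: volume 54, value 189
- 3×A + 4×B: volume 53, value 188
Best: $189.

$189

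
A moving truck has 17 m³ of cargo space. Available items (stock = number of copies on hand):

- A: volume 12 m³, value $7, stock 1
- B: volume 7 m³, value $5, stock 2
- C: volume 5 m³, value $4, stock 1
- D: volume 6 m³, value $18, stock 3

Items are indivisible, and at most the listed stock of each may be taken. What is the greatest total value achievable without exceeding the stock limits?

Top feasible selections:
- 1×C + 2×D: volume 17, value 40
- 2×D: volume 12, value 36
Best: $40.

$40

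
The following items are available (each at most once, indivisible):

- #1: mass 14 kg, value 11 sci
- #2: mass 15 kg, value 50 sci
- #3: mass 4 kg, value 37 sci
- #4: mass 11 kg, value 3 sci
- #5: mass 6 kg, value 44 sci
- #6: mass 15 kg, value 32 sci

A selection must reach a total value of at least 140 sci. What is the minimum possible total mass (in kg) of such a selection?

39

Subsets with value ≥ 140, sorted by total mass:
- #1+#2+#3+#5: mass 39, value 142
- #2+#3+#5+#6: mass 40, value 163
- #1+#2+#3+#4+#5: mass 50, value 145
- #2+#3+#4+#5+#6: mass 51, value 166
Minimum mass: 39 kg.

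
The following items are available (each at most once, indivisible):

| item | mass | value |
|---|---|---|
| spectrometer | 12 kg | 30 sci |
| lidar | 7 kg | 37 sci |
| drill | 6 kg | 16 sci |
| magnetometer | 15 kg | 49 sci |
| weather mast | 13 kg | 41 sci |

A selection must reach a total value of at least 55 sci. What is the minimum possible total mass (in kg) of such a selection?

Subsets with value ≥ 55, sorted by total mass:
- spectrometer+lidar: mass 19, value 67
- drill+weather mast: mass 19, value 57
- lidar+weather mast: mass 20, value 78
- drill+magnetometer: mass 21, value 65
Minimum mass: 19 kg.

19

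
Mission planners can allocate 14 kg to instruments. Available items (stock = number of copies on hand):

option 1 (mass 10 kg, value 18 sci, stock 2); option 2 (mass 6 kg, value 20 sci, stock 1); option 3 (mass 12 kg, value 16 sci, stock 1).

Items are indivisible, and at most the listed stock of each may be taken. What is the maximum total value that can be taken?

Best selections within mass 14 and stock limits:
- 1×option 2: mass 6, value 20
- 1×option 1: mass 10, value 18
- 1×option 3: mass 12, value 16
Best: 20 sci.

20 sci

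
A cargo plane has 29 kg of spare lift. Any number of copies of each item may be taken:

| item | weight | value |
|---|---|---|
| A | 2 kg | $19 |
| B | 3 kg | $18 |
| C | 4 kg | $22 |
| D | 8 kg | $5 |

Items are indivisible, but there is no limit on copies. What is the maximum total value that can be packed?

Best value-per-unit is A at 19/2, and filling with it alone uses weight 14×2=28. No mix of the others beats 14×19 = 266.

$266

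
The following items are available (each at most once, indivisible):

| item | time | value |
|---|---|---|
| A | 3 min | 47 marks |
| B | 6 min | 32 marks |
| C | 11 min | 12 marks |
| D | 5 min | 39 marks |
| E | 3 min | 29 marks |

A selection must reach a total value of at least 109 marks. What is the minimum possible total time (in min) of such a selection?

Subsets with value ≥ 109, sorted by total time:
- A+D+E: time 11, value 115
- A+B+D: time 14, value 118
- A+B+D+E: time 17, value 147
- A+C+D+E: time 22, value 127
Minimum time: 11 min.

11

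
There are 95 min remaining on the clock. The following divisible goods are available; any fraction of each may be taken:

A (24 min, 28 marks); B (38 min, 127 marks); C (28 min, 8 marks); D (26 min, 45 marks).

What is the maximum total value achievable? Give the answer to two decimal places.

Take in order of value per unit:
- B (127/38 per unit): all 38 → value 127, running total 127.00
- D (45/26 per unit): all 26 → value 45, running total 172.00
- A (28/24 per unit): all 24 → value 28, running total 200.00
- C (8/28 per unit): 7 of 28 → value 7×8/28 = 2.0000, running total 202.00
Total 202.00.

202.00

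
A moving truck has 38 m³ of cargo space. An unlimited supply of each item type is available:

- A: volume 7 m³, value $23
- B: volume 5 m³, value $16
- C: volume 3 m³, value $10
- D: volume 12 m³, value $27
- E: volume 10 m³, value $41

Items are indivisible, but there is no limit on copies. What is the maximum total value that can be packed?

$149

Best value-per-unit is E at 41/10; filling with it alone gives 3×41 = 123.
Optimal mix: 1×B + 1×C + 3×E → volume 38, value 149.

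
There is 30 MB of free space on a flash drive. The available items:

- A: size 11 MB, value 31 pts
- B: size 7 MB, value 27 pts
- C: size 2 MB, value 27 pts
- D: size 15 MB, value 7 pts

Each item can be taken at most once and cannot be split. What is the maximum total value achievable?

This is a 0/1 knapsack; check combinations near the capacity.
- A+B+C: size 11+7+2=20, value 31+27+27=85
- A+C+D: size 11+2+15=28, value 31+27+7=65
- B+C+D: size 7+2+15=24, value 27+27+7=61
- A+C: size 11+2=13, value 31+27=58
Best: 85 pts.

85 pts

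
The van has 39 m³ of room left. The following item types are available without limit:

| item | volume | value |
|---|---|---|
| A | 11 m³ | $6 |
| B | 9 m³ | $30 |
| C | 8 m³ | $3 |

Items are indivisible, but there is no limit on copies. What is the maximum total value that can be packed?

$120

Best value-per-unit is B at 30/9, and filling with it alone uses volume 4×9=36. No mix of the others beats 4×30 = 120.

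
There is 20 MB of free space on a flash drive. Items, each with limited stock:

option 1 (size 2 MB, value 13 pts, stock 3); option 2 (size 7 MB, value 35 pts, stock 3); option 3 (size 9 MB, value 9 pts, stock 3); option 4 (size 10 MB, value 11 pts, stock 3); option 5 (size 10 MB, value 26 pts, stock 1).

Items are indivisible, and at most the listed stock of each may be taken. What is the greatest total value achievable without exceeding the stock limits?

Top feasible selections:
- 3×option 1 + 2×option 2: size 20, value 109
- 2×option 1 + 2×option 2: size 18, value 96
- 1×option 1 + 2×option 2: size 16, value 83
- 3×option 1 + 1×option 2: size 13, value 74
Best: 109 pts.

109 pts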